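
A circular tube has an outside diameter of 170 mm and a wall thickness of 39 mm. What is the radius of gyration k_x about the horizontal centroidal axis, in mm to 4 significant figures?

k_x ≈ 48.32 mm

Break the section into simple shapes (no overlaps), measuring from the bottom-left corner of the bounding box.
Outer circle: ⌀170, A = 22 698 mm², y = 85 mm, Ī = 40 998 275 mm⁴.
Bore (subtracted): ⌀92, A = 6647.61 mm², y = 85 mm, Ī = 3 516 586 mm⁴.
By symmetry the centroid is at mid-height, ȳ = 85 mm.
All pieces are centred on the horizontal centroidal axis, so I = ΣĪ (holes subtracted) = 37 481 689 mm⁴.
Radius of gyration: k = √(I/A) = √(37 481 689 / 16050.4) = 48.3244 mm.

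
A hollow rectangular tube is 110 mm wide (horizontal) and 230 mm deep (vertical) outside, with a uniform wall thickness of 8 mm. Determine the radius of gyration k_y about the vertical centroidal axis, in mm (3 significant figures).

Break the section into simple shapes (no overlaps), measuring from the bottom-left corner of the bounding box.
Outer rectangle: 110 × 230, A = 25 300 mm², x = 55 mm, Ī = 25 510 833 mm⁴.
Inner void (subtracted): 94 × 214, A = 20 116 mm², x = 55 mm, Ī = 14 812 081 mm⁴.
By symmetry the centroid is at mid-width, x̄ = 55 mm.
All pieces are centred on the vertical centroidal axis, so I = ΣĪ (holes subtracted) = 10 698 752 mm⁴.
Radius of gyration: k = √(I/A) = √(10 698 752 / 5 184) = 45.429 mm.

k_y ≈ 45.4 mm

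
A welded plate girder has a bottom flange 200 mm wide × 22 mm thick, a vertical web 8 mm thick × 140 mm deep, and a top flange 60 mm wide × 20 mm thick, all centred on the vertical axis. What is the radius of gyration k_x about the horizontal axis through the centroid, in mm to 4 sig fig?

Treat the section as a set of non-overlapping primitives; coordinates are from the bounding-box lower-left.
Bottom plate: 200 × 22, A = 4 400 mm², y = 11 mm, Ī = 177 467 mm⁴.
Web plate: 8 × 140, A = 1 120 mm², y = 92 mm, Ī = 1 829 333 mm⁴.
Top plate: 60 × 20, A = 1 200 mm², y = 172 mm, Ī = 40 000 mm⁴.
Centroid: ȳ = ΣA·y / ΣA = 53.25 mm.
Transfer each piece to the horizontal axis through the centroid using Ī + A·d² with d = y − 53.25:
  bottom plate: d = -42.25 mm → contributes +8 031 742 mm⁴
  web plate: d = 38.75 mm → contributes +3 511 083 mm⁴
  top plate: d = 118.75 mm → contributes +16 961 875 mm⁴
Total I = 28 504 700 mm⁴.
Radius of gyration: k = √(I/A) = √(28 504 700 / 6 720) = 65.1289 mm.

k_x ≈ 65.13 mm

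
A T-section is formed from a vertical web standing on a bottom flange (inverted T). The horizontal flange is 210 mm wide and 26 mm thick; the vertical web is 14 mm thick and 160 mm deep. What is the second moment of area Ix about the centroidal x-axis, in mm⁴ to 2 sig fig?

Decompose the section into non-overlapping parts with the origin at the bottom-left of its bounding rectangle.
Flange: 210 × 26, A = 5 460 mm², y = 13 mm, Ī = 307 580 mm⁴.
Web: 14 × 160, A = 2 240 mm², y = 106 mm, Ī = 4 778 667 mm⁴.
Centroid: ȳ = ΣA·y / ΣA = 40.05 mm.
Transfer each piece to the centroidal x-axis using Ī + A·d² with d = y − 40.05:
  flange: d = -27.05 mm → contributes +4 304 018 mm⁴
  web: d = 65.95 mm → contributes +14 519 985 mm⁴
Total I = 18 824 004 mm⁴.

Ix ≈ 1.9 × 10⁷ mm⁴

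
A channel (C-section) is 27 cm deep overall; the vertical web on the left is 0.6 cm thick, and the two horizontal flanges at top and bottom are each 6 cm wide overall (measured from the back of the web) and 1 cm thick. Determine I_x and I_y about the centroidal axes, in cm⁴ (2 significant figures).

I_x ≈ 2800 cm⁴, I_y ≈ 85 cm⁴

Decompose the section into non-overlapping parts with the origin at the bottom-left of its bounding rectangle.
Web: 0.6 × 27, A = 16.2 cm², y = 13.5 cm, Ī = 984.2 cm⁴.
Top flange (beyond web): 5.4 × 1, A = 5.4 cm², y = 26.5 cm, Ī = 0.45 cm⁴.
Bottom flange (beyond web): 5.4 × 1, A = 5.4 cm², y = 0.5 cm, Ī = 0.45 cm⁴.
By symmetry the centroid is at mid-height, ȳ = 13.5 cm.
Transfer each piece to the centroidal x-axis using Ī + A·d² with d = y − 13.5:
  web: d = 0 cm → contributes +984.2 cm⁴
  top flange (beyond web): d = 13 cm → contributes +913.1 cm⁴
  bottom flange (beyond web): d = -13 cm → contributes +913.1 cm⁴
Total I = 2 810 cm⁴.
For the y-axis: x̄ = 1.5 cm.
Repeating about the centroidal y-axis gives I_y = 85.05 cm⁴.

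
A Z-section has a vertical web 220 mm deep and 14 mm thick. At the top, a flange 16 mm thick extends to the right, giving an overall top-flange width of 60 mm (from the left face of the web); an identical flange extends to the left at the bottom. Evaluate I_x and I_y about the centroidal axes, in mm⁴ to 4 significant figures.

Split into non-overlapping primitives; take the origin at the lower-left of the bounding box.
Web: 14 × 220, A = 3 080 mm², y = 110 mm, Ī = 12 422 667 mm⁴.
Top flange (beyond web): 46 × 16, A = 736 mm², y = 212 mm, Ī = 15701.3 mm⁴.
Bottom flange (beyond web): 46 × 16, A = 736 mm², y = 8 mm, Ī = 15701.3 mm⁴.
Centroid: ȳ = ΣA·y / ΣA = 110 mm.
Transfer each piece to the centroidal x-axis using Ī + A·d² with d = y − 110:
  web: d = 0 mm → contributes +12 422 667 mm⁴
  top flange (beyond web): d = 102 mm → contributes +7 673 045 mm⁴
  bottom flange (beyond web): d = -102 mm → contributes +7 673 045 mm⁴
Total I = 27 768 757 mm⁴.
For the y-axis: x̄ = 53 mm.
Repeating about the centroidal y-axis gives I_y = 1 634 669 mm⁴.

I_x ≈ 2.777 × 10⁷ mm⁴, I_y ≈ 1.635 × 10⁶ mm⁴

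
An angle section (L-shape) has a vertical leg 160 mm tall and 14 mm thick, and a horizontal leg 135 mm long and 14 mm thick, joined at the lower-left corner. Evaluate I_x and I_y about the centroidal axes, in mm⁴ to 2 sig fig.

I_x ≈ 9.9 × 10⁶ mm⁴, I_y ≈ 6.5 × 10⁶ mm⁴

Split into non-overlapping primitives; take the origin at the lower-left of the bounding box.
Vertical leg: 14 × 160, A = 2 240 mm², y = 80 mm, Ī = 4 778 667 mm⁴.
Horizontal leg (remainder): 121 × 14, A = 1 694 mm², y = 7 mm, Ī = 27 669 mm⁴.
Centroid: ȳ = ΣA·y / ΣA = 48.57 mm.
Transfer each piece to the centroidal x-axis using Ī + A·d² with d = y − 48.57:
  vertical leg: d = 31.43 mm → contributes +6 992 026 mm⁴
  horizontal leg (remainder): d = -41.57 mm → contributes +2 954 424 mm⁴
Total I = 9 946 450 mm⁴.
For the y-axis: x̄ = 36.07 mm.
Repeating about the centroidal y-axis gives I_y = 6 498 162 mm⁴.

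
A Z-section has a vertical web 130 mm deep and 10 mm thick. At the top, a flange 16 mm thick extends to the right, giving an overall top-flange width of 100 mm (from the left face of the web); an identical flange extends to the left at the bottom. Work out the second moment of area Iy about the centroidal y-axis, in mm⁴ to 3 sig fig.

Break the section into simple shapes (no overlaps), measuring from the bottom-left corner of the bounding box.
Web: 10 × 130, A = 1 300 mm², x = 95 mm, Ī = 10 833 mm⁴.
Top flange (beyond web): 90 × 16, A = 1 440 mm², x = 145 mm, Ī = 972 000 mm⁴.
Bottom flange (beyond web): 90 × 16, A = 1 440 mm², x = 45 mm, Ī = 972 000 mm⁴.
Centroid: x̄ = ΣA·x / ΣA = 95 mm.
Transfer each piece to the centroidal y-axis using Ī + A·d² with d = x − 95:
  web: d = 0 mm → contributes +10 833 mm⁴
  top flange (beyond web): d = 50 mm → contributes +4 572 000 mm⁴
  bottom flange (beyond web): d = -50 mm → contributes +4 572 000 mm⁴
Total I = 9 154 833 mm⁴.

Iy ≈ 9.15 × 10⁶ mm⁴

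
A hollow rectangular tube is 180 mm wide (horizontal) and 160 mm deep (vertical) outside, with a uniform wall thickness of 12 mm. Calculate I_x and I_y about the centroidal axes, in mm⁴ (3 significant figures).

I_x ≈ 2.87 × 10⁷ mm⁴, I_y ≈ 3.47 × 10⁷ mm⁴

Split into non-overlapping primitives; take the origin at the lower-left of the bounding box.
Outer rectangle: 180 × 160, A = 28 800 mm², y = 80 mm, Ī = 61 440 000 mm⁴.
Inner void (subtracted): 156 × 136, A = 21 216 mm², y = 80 mm, Ī = 32 700 928 mm⁴.
By symmetry the centroid is at mid-height, ȳ = 80 mm.
All pieces are centred on the centroidal x-axis, so I = ΣĪ (holes subtracted) = 28 739 072 mm⁴.
Repeating about the centroidal y-axis gives I_y = 34 733 952 mm⁴.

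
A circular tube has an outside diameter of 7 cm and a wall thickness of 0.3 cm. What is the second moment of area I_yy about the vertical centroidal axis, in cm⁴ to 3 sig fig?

I_yy ≈ 35.5 cm⁴

Treat the section as a set of non-overlapping primitives; coordinates are from the bounding-box lower-left.
Outer circle: ⌀7, A = 38.485 cm², x = 3.5 cm, Ī = 117.86 cm⁴.
Bore (subtracted): ⌀6.4, A = 32.17 cm², x = 3.5 cm, Ī = 82.355 cm⁴.
By symmetry the centroid is at mid-width, x̄ = 3.5 cm.
All pieces are centred on the vertical centroidal axis, so I = ΣĪ (holes subtracted) = 35.504 cm⁴.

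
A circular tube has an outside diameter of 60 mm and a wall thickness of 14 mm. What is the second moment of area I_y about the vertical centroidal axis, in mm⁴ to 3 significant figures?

Break the section into simple shapes (no overlaps), measuring from the bottom-left corner of the bounding box.
Outer circle: ⌀60, A = 2827.4 mm², x = 30 mm, Ī = 636 173 mm⁴.
Bore (subtracted): ⌀32, A = 804.25 mm², x = 30 mm, Ī = 51 472 mm⁴.
By symmetry the centroid is at mid-width, x̄ = 30 mm.
All pieces are centred on the vertical centroidal axis, so I = ΣĪ (holes subtracted) = 584 701 mm⁴.

I_y ≈ 5.85 × 10⁵ mm⁴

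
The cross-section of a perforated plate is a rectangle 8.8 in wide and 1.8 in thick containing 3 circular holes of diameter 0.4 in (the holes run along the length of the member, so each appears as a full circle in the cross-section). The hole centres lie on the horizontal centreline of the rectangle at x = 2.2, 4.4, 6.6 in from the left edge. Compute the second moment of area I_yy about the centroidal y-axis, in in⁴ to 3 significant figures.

I_yy ≈ 101 in⁴

Break the section into simple shapes (no overlaps), measuring from the bottom-left corner of the bounding box.
Plate: 8.8 × 1.8, A = 15.84 in², x = 4.4 in, Ī = 102.22 in⁴.
Hole 1 (subtracted): ⌀0.4, A = 0.12566 in², x = 2.2 in, Ī = 0.0012566 in⁴.
Hole 2 (subtracted): ⌀0.4, A = 0.12566 in², x = 4.4 in, Ī = 0.0012566 in⁴.
Hole 3 (subtracted): ⌀0.4, A = 0.12566 in², x = 6.6 in, Ī = 0.0012566 in⁴.
By symmetry the centroid is at mid-width, x̄ = 4.4 in.
Transfer each piece to the centroidal y-axis using Ī + A·d² with d = x − 4.4:
  plate: d = 0 in → contributes +102.22 in⁴
  hole 1: d = -2.2 in → contributes −0.60947 in⁴
  hole 2: d = 0 in → contributes −0.0012566 in⁴
  hole 3: d = 2.2 in → contributes −0.60947 in⁴
Total I = 101 in⁴.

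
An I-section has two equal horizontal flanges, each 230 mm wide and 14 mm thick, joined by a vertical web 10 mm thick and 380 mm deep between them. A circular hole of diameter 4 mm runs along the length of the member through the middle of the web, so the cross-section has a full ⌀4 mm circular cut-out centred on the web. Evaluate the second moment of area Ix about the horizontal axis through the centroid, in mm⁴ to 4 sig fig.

Ix ≈ 2.958 × 10⁸ mm⁴

Decompose the section into non-overlapping parts with the origin at the bottom-left of its bounding rectangle.
Bottom flange: 230 × 14, A = 3 220 mm², y = 7 mm, Ī = 52593.3 mm⁴.
Web: 10 × 380, A = 3 800 mm², y = 204 mm, Ī = 45 726 667 mm⁴.
Top flange: 230 × 14, A = 3 220 mm², y = 401 mm, Ī = 52593.3 mm⁴.
Hole (subtracted): ⌀4, A = 12.5664 mm², y = 204 mm, Ī = 12.5664 mm⁴.
By symmetry the centroid is at mid-height, ȳ = 204 mm.
Transfer each piece to the horizontal axis through the centroid using Ī + A·d² with d = y − 204:
  bottom flange: d = -197 mm → contributes +125 017 573 mm⁴
  web: d = 0 mm → contributes +45 726 667 mm⁴
  top flange: d = 197 mm → contributes +125 017 573 mm⁴
  hole: d = 0 mm → contributes −12.5664 mm⁴
Total I = 295 761 801 mm⁴.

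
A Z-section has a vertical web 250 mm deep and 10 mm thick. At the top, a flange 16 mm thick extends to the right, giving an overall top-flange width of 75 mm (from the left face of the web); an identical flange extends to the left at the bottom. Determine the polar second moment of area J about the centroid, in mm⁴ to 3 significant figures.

Break the section into simple shapes (no overlaps), measuring from the bottom-left corner of the bounding box.
Web: 10 × 250, A = 2 500 mm², y = 125 mm, Ī = 13 020 833 mm⁴.
Top flange (beyond web): 65 × 16, A = 1 040 mm², y = 242 mm, Ī = 22 187 mm⁴.
Bottom flange (beyond web): 65 × 16, A = 1 040 mm², y = 8 mm, Ī = 22 187 mm⁴.
Centroid: ȳ = ΣA·y / ΣA = 125 mm.
Transfer each piece to the centroidal x-axis using Ī + A·d² with d = y − 125:
  web: d = 0 mm → contributes +13 020 833 mm⁴
  top flange (beyond web): d = 117 mm → contributes +14 258 747 mm⁴
  bottom flange (beyond web): d = -117 mm → contributes +14 258 747 mm⁴
Total I = 41 538 327 mm⁴.
For the y-axis: x̄ = 70 mm.
Repeating about the centroidal y-axis gives I_y = 3 678 167 mm⁴.
Polar second moment: J = I_x + I_y = 45 216 493 mm⁴.

J ≈ 4.52 × 10⁷ mm⁴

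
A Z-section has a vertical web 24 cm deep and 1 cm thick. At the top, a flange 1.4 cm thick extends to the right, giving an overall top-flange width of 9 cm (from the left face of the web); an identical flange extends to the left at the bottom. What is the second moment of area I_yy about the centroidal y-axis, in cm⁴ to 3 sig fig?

Treat the section as a set of non-overlapping primitives; coordinates are from the bounding-box lower-left.
Web: 1 × 24, A = 24 cm², x = 8.5 cm, Ī = 2 cm⁴.
Top flange (beyond web): 8 × 1.4, A = 11.2 cm², x = 13 cm, Ī = 59.733 cm⁴.
Bottom flange (beyond web): 8 × 1.4, A = 11.2 cm², x = 4 cm, Ī = 59.733 cm⁴.
Centroid: x̄ = ΣA·x / ΣA = 8.5 cm.
Transfer each piece to the centroidal y-axis using Ī + A·d² with d = x − 8.5:
  web: d = 0 cm → contributes +2 cm⁴
  top flange (beyond web): d = 4.5 cm → contributes +286.53 cm⁴
  bottom flange (beyond web): d = -4.5 cm → contributes +286.53 cm⁴
Total I = 575.07 cm⁴.

I_yy ≈ 575 cm⁴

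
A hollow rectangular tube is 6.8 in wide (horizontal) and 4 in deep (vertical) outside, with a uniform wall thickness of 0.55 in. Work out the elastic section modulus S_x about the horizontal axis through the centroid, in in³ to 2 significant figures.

S_x ≈ 12 in³

Break the section into simple shapes (no overlaps), measuring from the bottom-left corner of the bounding box.
Outer rectangle: 6.8 × 4, A = 27.2 in², y = 2 in, Ī = 36.27 in⁴.
Inner void (subtracted): 5.7 × 2.9, A = 16.53 in², y = 2 in, Ī = 11.58 in⁴.
By symmetry the centroid is at mid-height, ȳ = 2 in.
All pieces are centred on the horizontal axis through the centroid, so I = ΣĪ (holes subtracted) = 24.68 in⁴.
Extreme fibre distance c = 2 in; S = I/c = 12.34 in³.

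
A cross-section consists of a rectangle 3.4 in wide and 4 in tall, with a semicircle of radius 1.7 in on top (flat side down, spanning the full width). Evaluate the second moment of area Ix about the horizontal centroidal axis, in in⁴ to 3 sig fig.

Ix ≈ 44.3 in⁴

Break the section into simple shapes (no overlaps), measuring from the bottom-left corner of the bounding box.
Rectangular body: 3.4 × 4, A = 13.6 in², y = 2 in, Ī = 18.133 in⁴.
Semicircular cap: semicircle r = 1.7, A = 4.5396 in², y = 4.7215 in, Ī = 0.9167 in⁴.
Centroid: ȳ = ΣA·y / ΣA = 2.6811 in.
Transfer each piece to the horizontal centroidal axis using Ī + A·d² with d = y − 2.6811:
  rectangular body: d = -0.68108 in → contributes +24.442 in⁴
  semicircular cap: d = 2.0404 in → contributes +19.817 in⁴
Total I = 44.258 in⁴.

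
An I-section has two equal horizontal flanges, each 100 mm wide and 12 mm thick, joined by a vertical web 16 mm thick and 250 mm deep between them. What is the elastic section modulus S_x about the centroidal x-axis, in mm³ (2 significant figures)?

S_x ≈ 4.5 × 10⁵ mm³

Decompose the section into non-overlapping parts with the origin at the bottom-left of its bounding rectangle.
Bottom flange: 100 × 12, A = 1 200 mm², y = 6 mm, Ī = 14 400 mm⁴.
Web: 16 × 250, A = 4 000 mm², y = 137 mm, Ī = 20 833 333 mm⁴.
Top flange: 100 × 12, A = 1 200 mm², y = 268 mm, Ī = 14 400 mm⁴.
By symmetry the centroid is at mid-height, ȳ = 137 mm.
Transfer each piece to the centroidal x-axis using Ī + A·d² with d = y − 137:
  bottom flange: d = -131 mm → contributes +20 607 600 mm⁴
  web: d = 0 mm → contributes +20 833 333 mm⁴
  top flange: d = 131 mm → contributes +20 607 600 mm⁴
Total I = 62 048 533 mm⁴.
Extreme fibre distance c = 137 mm; S = I/c = 452 909 mm³.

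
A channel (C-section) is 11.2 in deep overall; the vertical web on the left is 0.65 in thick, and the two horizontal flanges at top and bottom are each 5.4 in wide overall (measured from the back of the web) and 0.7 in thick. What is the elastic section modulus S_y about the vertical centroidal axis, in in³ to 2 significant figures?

S_y ≈ 10 in³

Split into non-overlapping primitives; take the origin at the lower-left of the bounding box.
Web: 0.65 × 11.2, A = 7.28 in², x = 0.325 in, Ī = 0.2563 in⁴.
Top flange (beyond web): 4.75 × 0.7, A = 3.325 in², x = 3.025 in, Ī = 6.252 in⁴.
Bottom flange (beyond web): 4.75 × 0.7, A = 3.325 in², x = 3.025 in, Ī = 6.252 in⁴.
Centroid: x̄ = ΣA·x / ΣA = 1.614 in.
Transfer each piece to the vertical centroidal axis using Ī + A·d² with d = x − 1.614:
  web: d = -1.289 in → contributes +12.35 in⁴
  top flange (beyond web): d = 1.411 in → contributes +12.87 in⁴
  bottom flange (beyond web): d = 1.411 in → contributes +12.87 in⁴
Total I = 38.1 in⁴.
Extreme fibre distance c = 3.786 in; S = I/c = 10.06 in³.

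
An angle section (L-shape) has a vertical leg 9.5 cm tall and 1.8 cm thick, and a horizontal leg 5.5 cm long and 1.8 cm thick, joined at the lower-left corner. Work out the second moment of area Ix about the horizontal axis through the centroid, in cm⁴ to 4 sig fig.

Ix ≈ 201.5 cm⁴

Split into non-overlapping primitives; take the origin at the lower-left of the bounding box.
Vertical leg: 1.8 × 9.5, A = 17.1 cm², y = 4.75 cm, Ī = 128.606 cm⁴.
Horizontal leg (remainder): 3.7 × 1.8, A = 6.66 cm², y = 0.9 cm, Ī = 1.7982 cm⁴.
Centroid: ȳ = ΣA·y / ΣA = 3.67083 cm.
Transfer each piece to the horizontal axis through the centroid using Ī + A·d² with d = y − 3.67083:
  vertical leg: d = 1.07917 cm → contributes +148.521 cm⁴
  horizontal leg (remainder): d = -2.77083 cm → contributes +52.9305 cm⁴
Total I = 201.451 cm⁴.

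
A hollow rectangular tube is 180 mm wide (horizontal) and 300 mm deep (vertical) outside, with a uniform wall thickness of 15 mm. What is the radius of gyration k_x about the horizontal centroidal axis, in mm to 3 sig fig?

Treat the section as a set of non-overlapping primitives; coordinates are from the bounding-box lower-left.
Outer rectangle: 180 × 300, A = 54 000 mm², y = 150 mm, Ī = 405 000 000 mm⁴.
Inner void (subtracted): 150 × 270, A = 40 500 mm², y = 150 mm, Ī = 246 037 500 mm⁴.
By symmetry the centroid is at mid-height, ȳ = 150 mm.
All pieces are centred on the horizontal centroidal axis, so I = ΣĪ (holes subtracted) = 158 962 500 mm⁴.
Radius of gyration: k = √(I/A) = √(158 962 500 / 13 500) = 108.51 mm.

k_x ≈ 109 mm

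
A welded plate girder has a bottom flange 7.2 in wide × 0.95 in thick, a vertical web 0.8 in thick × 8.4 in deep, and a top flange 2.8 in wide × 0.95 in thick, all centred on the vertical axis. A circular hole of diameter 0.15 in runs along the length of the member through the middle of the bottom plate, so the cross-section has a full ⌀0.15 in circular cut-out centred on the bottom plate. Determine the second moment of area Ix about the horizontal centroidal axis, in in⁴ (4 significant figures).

Ix ≈ 224.1 in⁴

Treat the section as a set of non-overlapping primitives; coordinates are from the bounding-box lower-left.
Bottom plate: 7.2 × 0.95, A = 6.84 in², y = 0.475 in, Ī = 0.514425 in⁴.
Web plate: 0.8 × 8.4, A = 6.72 in², y = 5.15 in, Ī = 39.5136 in⁴.
Top plate: 2.8 × 0.95, A = 2.66 in², y = 9.825 in, Ī = 0.200054 in⁴.
Hole (subtracted): ⌀0.15, A = 0.0176715 in², y = 0.475 in, Ī = 0.0000248505 in⁴.
Centroid: ȳ = ΣA·y / ΣA = 3.94901 in.
Transfer each piece to the horizontal centroidal axis using Ī + A·d² with d = y − 3.94901:
  bottom plate: d = -3.47401 in → contributes +83.0645 in⁴
  web plate: d = 1.20099 in → contributes +49.2064 in⁴
  top plate: d = 5.87599 in → contributes +92.0427 in⁴
  hole: d = -3.47401 in → contributes −0.213297 in⁴
Total I = 224.1 in⁴.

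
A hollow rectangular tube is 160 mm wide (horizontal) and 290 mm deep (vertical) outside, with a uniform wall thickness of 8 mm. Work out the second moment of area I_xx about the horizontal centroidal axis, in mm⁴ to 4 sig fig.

Split into non-overlapping primitives; take the origin at the lower-left of the bounding box.
Outer rectangle: 160 × 290, A = 46 400 mm², y = 145 mm, Ī = 325 186 667 mm⁴.
Inner void (subtracted): 144 × 274, A = 39 456 mm², y = 145 mm, Ī = 246 849 888 mm⁴.
By symmetry the centroid is at mid-height, ȳ = 145 mm.
All pieces are centred on the horizontal centroidal axis, so I = ΣĪ (holes subtracted) = 78 336 779 mm⁴.

I_xx ≈ 7.834 × 10⁷ mm⁴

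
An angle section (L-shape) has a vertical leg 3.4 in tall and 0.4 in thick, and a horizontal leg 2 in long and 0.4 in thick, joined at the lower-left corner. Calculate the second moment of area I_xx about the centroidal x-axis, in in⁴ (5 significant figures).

I_xx ≈ 2.2979 in⁴

Decompose the section into non-overlapping parts with the origin at the bottom-left of its bounding rectangle.
Vertical leg: 0.4 × 3.4, A = 1.36 in², y = 1.7 in, Ī = 1.310133 in⁴.
Horizontal leg (remainder): 1.6 × 0.4, A = 0.64 in², y = 0.2 in, Ī = 0.008533333 in⁴.
Centroid: ȳ = ΣA·y / ΣA = 1.22 in.
Transfer each piece to the centroidal x-axis using Ī + A·d² with d = y − 1.22:
  vertical leg: d = 0.48 in → contributes +1.623477 in⁴
  horizontal leg (remainder): d = -1.02 in → contributes +0.6743893 in⁴
Total I = 2.297867 in⁴.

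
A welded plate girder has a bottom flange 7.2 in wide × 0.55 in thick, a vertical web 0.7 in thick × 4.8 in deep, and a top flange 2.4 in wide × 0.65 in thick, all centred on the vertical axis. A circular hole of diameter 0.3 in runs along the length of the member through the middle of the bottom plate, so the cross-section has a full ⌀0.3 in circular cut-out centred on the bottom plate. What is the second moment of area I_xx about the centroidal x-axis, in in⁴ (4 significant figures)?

I_xx ≈ 41.72 in⁴

Treat the section as a set of non-overlapping primitives; coordinates are from the bounding-box lower-left.
Bottom plate: 7.2 × 0.55, A = 3.96 in², y = 0.275 in, Ī = 0.099825 in⁴.
Web plate: 0.7 × 4.8, A = 3.36 in², y = 2.95 in, Ī = 6.4512 in⁴.
Top plate: 2.4 × 0.65, A = 1.56 in², y = 5.675 in, Ī = 0.054925 in⁴.
Hole (subtracted): ⌀0.3, A = 0.0706858 in², y = 0.275 in, Ī = 0.000397608 in⁴.
Centroid: ȳ = ΣA·y / ΣA = 2.25154 in.
Transfer each piece to the centroidal x-axis using Ī + A·d² with d = y − 2.25154:
  bottom plate: d = -1.97654 in → contributes +15.5705 in⁴
  web plate: d = 0.698456 in → contributes +8.09034 in⁴
  top plate: d = 3.42346 in → contributes +18.3382 in⁴
  hole: d = -1.97654 in → contributes −0.276548 in⁴
Total I = 41.7225 in⁴.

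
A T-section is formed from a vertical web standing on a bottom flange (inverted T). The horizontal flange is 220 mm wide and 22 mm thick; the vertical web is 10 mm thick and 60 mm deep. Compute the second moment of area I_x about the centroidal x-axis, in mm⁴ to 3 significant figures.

Decompose the section into non-overlapping parts with the origin at the bottom-left of its bounding rectangle.
Flange: 220 × 22, A = 4 840 mm², y = 11 mm, Ī = 195 213 mm⁴.
Web: 10 × 60, A = 600 mm², y = 52 mm, Ī = 180 000 mm⁴.
Centroid: ȳ = ΣA·y / ΣA = 15.522 mm.
Transfer each piece to the centroidal x-axis using Ī + A·d² with d = y − 15.522:
  flange: d = -4.5221 mm → contributes +294 187 mm⁴
  web: d = 36.478 mm → contributes +978 384 mm⁴
Total I = 1 272 571 mm⁴.

I_x ≈ 1.27 × 10⁶ mm⁴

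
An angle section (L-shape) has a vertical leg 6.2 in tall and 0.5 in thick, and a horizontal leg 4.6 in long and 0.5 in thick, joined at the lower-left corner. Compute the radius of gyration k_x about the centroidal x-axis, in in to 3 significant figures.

k_x ≈ 1.97 in

Decompose the section into non-overlapping parts with the origin at the bottom-left of its bounding rectangle.
Vertical leg: 0.5 × 6.2, A = 3.1 in², y = 3.1 in, Ī = 9.9303 in⁴.
Horizontal leg (remainder): 4.1 × 0.5, A = 2.05 in², y = 0.25 in, Ī = 0.042708 in⁴.
Centroid: ȳ = ΣA·y / ΣA = 1.9655 in.
Transfer each piece to the centroidal x-axis using Ī + A·d² with d = y − 1.9655:
  vertical leg: d = 1.1345 in → contributes +13.92 in⁴
  horizontal leg (remainder): d = -1.7155 in → contributes +6.076 in⁴
Total I = 19.996 in⁴.
Radius of gyration: k = √(I/A) = √(19.996 / 5.15) = 1.9705 in.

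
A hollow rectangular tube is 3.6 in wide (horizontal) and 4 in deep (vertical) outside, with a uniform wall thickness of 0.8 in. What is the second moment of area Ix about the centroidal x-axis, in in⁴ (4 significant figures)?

Treat the section as a set of non-overlapping primitives; coordinates are from the bounding-box lower-left.
Outer rectangle: 3.6 × 4, A = 14.4 in², y = 2 in, Ī = 19.2 in⁴.
Inner void (subtracted): 2 × 2.4, A = 4.8 in², y = 2 in, Ī = 2.304 in⁴.
By symmetry the centroid is at mid-height, ȳ = 2 in.
All pieces are centred on the centroidal x-axis, so I = ΣĪ (holes subtracted) = 16.896 in⁴.

Ix ≈ 16.90 in⁴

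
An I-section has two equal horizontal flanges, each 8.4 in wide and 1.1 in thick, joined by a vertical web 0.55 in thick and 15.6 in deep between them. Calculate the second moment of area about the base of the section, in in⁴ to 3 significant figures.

Split into non-overlapping primitives; take the origin at the lower-left of the bounding box.
Bottom flange: 8.4 × 1.1, A = 9.24 in², y = 0.55 in, Ī = 0.9317 in⁴.
Web: 0.55 × 15.6, A = 8.58 in², y = 8.9 in, Ī = 174 in⁴.
Top flange: 8.4 × 1.1, A = 9.24 in², y = 17.25 in, Ī = 0.9317 in⁴.
Transfer each piece to the bottom edge using Ī + A·d² with d = y − 0:
  bottom flange: d = 0.55 in → contributes +3.7268 in⁴
  web: d = 8.9 in → contributes +853.62 in⁴
  top flange: d = 17.25 in → contributes +2750.4 in⁴
Total I = 3607.8 in⁴.

I_base ≈ 3610 in⁴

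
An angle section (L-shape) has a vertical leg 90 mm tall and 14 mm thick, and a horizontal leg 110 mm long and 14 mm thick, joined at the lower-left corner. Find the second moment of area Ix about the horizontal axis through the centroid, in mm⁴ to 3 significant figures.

Break the section into simple shapes (no overlaps), measuring from the bottom-left corner of the bounding box.
Vertical leg: 14 × 90, A = 1 260 mm², y = 45 mm, Ī = 850 500 mm⁴.
Horizontal leg (remainder): 96 × 14, A = 1 344 mm², y = 7 mm, Ī = 21 952 mm⁴.
Centroid: ȳ = ΣA·y / ΣA = 25.387 mm.
Transfer each piece to the horizontal axis through the centroid using Ī + A·d² with d = y − 25.387:
  vertical leg: d = 19.613 mm → contributes +1 335 179 mm⁴
  horizontal leg (remainder): d = -18.387 mm → contributes +476 339 mm⁴
Total I = 1 811 518 mm⁴.

Ix ≈ 1.81 × 10⁶ mm⁴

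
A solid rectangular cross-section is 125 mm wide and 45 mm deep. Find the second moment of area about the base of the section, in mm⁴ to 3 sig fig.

The section: 125 × 45, A = 5 625 mm², y = 22.5 mm, Ī = 949 219 mm⁴.
Transfer it to a horizontal axis along the bottom face using Ī + A·d² with d = y − 0:
  the section: d = 22.5 mm → contributes +3 796 875 mm⁴
Total I = 3 796 875 mm⁴.

I_base ≈ 3.80 × 10⁶ mm⁴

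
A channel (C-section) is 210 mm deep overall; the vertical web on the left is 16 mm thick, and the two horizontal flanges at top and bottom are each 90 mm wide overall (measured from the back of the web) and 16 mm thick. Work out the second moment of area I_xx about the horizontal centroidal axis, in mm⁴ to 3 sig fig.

I_xx ≈ 3.47 × 10⁷ mm⁴

Split into non-overlapping primitives; take the origin at the lower-left of the bounding box.
Web: 16 × 210, A = 3 360 mm², y = 105 mm, Ī = 12 348 000 mm⁴.
Top flange (beyond web): 74 × 16, A = 1 184 mm², y = 202 mm, Ī = 25 259 mm⁴.
Bottom flange (beyond web): 74 × 16, A = 1 184 mm², y = 8 mm, Ī = 25 259 mm⁴.
By symmetry the centroid is at mid-height, ȳ = 105 mm.
Transfer each piece to the horizontal centroidal axis using Ī + A·d² with d = y − 105:
  web: d = 0 mm → contributes +12 348 000 mm⁴
  top flange (beyond web): d = 97 mm → contributes +11 165 515 mm⁴
  bottom flange (beyond web): d = -97 mm → contributes +11 165 515 mm⁴
Total I = 34 679 029 mm⁴.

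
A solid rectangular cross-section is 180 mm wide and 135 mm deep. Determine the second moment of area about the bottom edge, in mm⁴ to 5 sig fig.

I_base ≈ 1.4762 × 10⁸ mm⁴

The section: 180 × 135, A = 24 300 mm², y = 67.5 mm, Ī = 36 905 625 mm⁴.
Transfer it to a horizontal axis along the bottom face using Ī + A·d² with d = y − 0:
  the section: d = 67.5 mm → contributes +147 622 500 mm⁴
Total I = 147 622 500 mm⁴.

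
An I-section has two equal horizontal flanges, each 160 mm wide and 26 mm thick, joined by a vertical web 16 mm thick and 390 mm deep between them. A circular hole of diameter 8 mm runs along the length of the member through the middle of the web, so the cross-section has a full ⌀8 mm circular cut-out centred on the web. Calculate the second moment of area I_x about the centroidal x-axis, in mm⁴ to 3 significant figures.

Decompose the section into non-overlapping parts with the origin at the bottom-left of its bounding rectangle.
Bottom flange: 160 × 26, A = 4 160 mm², y = 13 mm, Ī = 234 347 mm⁴.
Web: 16 × 390, A = 6 240 mm², y = 221 mm, Ī = 79 092 000 mm⁴.
Top flange: 160 × 26, A = 4 160 mm², y = 429 mm, Ī = 234 347 mm⁴.
Hole (subtracted): ⌀8, A = 50.265 mm², y = 221 mm, Ī = 201.06 mm⁴.
By symmetry the centroid is at mid-height, ȳ = 221 mm.
Transfer each piece to the centroidal x-axis using Ī + A·d² with d = y − 221:
  bottom flange: d = -208 mm → contributes +180 212 587 mm⁴
  web: d = 0 mm → contributes +79 092 000 mm⁴
  top flange: d = 208 mm → contributes +180 212 587 mm⁴
  hole: d = 0 mm → contributes −201.06 mm⁴
Total I = 439 516 972 mm⁴.

I_x ≈ 4.40 × 10⁸ mm⁴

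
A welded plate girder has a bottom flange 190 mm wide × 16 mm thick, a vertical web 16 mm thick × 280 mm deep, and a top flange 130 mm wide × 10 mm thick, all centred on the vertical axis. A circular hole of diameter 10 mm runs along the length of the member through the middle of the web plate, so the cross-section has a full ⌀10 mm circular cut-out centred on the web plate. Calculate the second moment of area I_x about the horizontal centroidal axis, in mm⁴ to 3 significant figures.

Decompose the section into non-overlapping parts with the origin at the bottom-left of its bounding rectangle.
Bottom plate: 190 × 16, A = 3 040 mm², y = 8 mm, Ī = 64 853 mm⁴.
Web plate: 16 × 280, A = 4 480 mm², y = 156 mm, Ī = 29 269 333 mm⁴.
Top plate: 130 × 10, A = 1 300 mm², y = 301 mm, Ī = 10 833 mm⁴.
Hole (subtracted): ⌀10, A = 78.54 mm², y = 156 mm, Ī = 490.87 mm⁴.
Centroid: ȳ = ΣA·y / ΣA = 126.09 mm.
Transfer each piece to the horizontal centroidal axis using Ī + A·d² with d = y − 126.09:
  bottom plate: d = -118.09 mm → contributes +42 461 453 mm⁴
  web plate: d = 29.906 mm → contributes +33 276 041 mm⁴
  top plate: d = 174.91 mm → contributes +39 780 465 mm⁴
  hole: d = 29.906 mm → contributes −70 733 mm⁴
Total I = 115 447 226 mm⁴.

I_x ≈ 1.15 × 10⁸ mm⁴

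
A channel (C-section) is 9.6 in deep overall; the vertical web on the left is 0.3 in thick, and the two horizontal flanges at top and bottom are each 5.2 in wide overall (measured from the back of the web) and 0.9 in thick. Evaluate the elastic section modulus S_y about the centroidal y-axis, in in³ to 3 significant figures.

Treat the section as a set of non-overlapping primitives; coordinates are from the bounding-box lower-left.
Web: 0.3 × 9.6, A = 2.88 in², x = 0.15 in, Ī = 0.0216 in⁴.
Top flange (beyond web): 4.9 × 0.9, A = 4.41 in², x = 2.75 in, Ī = 8.8237 in⁴.
Bottom flange (beyond web): 4.9 × 0.9, A = 4.41 in², x = 2.75 in, Ī = 8.8237 in⁴.
Centroid: x̄ = ΣA·x / ΣA = 2.11 in.
Transfer each piece to the centroidal y-axis using Ī + A·d² with d = x − 2.11:
  web: d = -1.96 in → contributes +11.085 in⁴
  top flange (beyond web): d = 0.64 in → contributes +10.63 in⁴
  bottom flange (beyond web): d = 0.64 in → contributes +10.63 in⁴
Total I = 32.345 in⁴.
Extreme fibre distance c = 3.09 in; S = I/c = 10.468 in³.

S_y ≈ 10.5 in³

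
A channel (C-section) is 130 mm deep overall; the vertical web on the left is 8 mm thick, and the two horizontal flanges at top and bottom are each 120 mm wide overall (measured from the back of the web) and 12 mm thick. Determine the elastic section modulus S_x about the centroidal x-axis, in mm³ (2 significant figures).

Decompose the section into non-overlapping parts with the origin at the bottom-left of its bounding rectangle.
Web: 8 × 130, A = 1 040 mm², y = 65 mm, Ī = 1 464 667 mm⁴.
Top flange (beyond web): 112 × 12, A = 1 344 mm², y = 124 mm, Ī = 16 128 mm⁴.
Bottom flange (beyond web): 112 × 12, A = 1 344 mm², y = 6 mm, Ī = 16 128 mm⁴.
By symmetry the centroid is at mid-height, ȳ = 65 mm.
Transfer each piece to the centroidal x-axis using Ī + A·d² with d = y − 65:
  web: d = 0 mm → contributes +1 464 667 mm⁴
  top flange (beyond web): d = 59 mm → contributes +4 694 592 mm⁴
  bottom flange (beyond web): d = -59 mm → contributes +4 694 592 mm⁴
Total I = 10 853 851 mm⁴.
Extreme fibre distance c = 65 mm; S = I/c = 166 982 mm³.

S_x ≈ 1.7 × 10⁵ mm³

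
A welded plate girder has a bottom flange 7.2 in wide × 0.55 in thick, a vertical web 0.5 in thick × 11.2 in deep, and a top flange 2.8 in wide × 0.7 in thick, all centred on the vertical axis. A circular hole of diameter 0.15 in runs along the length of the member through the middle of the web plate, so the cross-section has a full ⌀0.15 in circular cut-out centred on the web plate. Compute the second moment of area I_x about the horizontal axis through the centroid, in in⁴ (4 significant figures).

Break the section into simple shapes (no overlaps), measuring from the bottom-left corner of the bounding box.
Bottom plate: 7.2 × 0.55, A = 3.96 in², y = 0.275 in, Ī = 0.099825 in⁴.
Web plate: 0.5 × 11.2, A = 5.6 in², y = 6.15 in, Ī = 58.5387 in⁴.
Top plate: 2.8 × 0.7, A = 1.96 in², y = 12.1 in, Ī = 0.0800333 in⁴.
Hole (subtracted): ⌀0.15, A = 0.0176715 in², y = 6.15 in, Ī = 0.0000248505 in⁴.
Centroid: ȳ = ΣA·y / ΣA = 5.14125 in.
Transfer each piece to the horizontal axis through the centroid using Ī + A·d² with d = y − 5.14125:
  bottom plate: d = -4.86625 in → contributes +93.8741 in⁴
  web plate: d = 1.00875 in → contributes +64.2371 in⁴
  top plate: d = 6.95875 in → contributes +94.9915 in⁴
  hole: d = 1.00875 in → contributes −0.018007 in⁴
Total I = 253.085 in⁴.

I_x ≈ 253.1 in⁴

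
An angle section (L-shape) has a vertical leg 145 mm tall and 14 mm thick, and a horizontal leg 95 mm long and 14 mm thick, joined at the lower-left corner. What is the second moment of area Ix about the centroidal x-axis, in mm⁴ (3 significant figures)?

Decompose the section into non-overlapping parts with the origin at the bottom-left of its bounding rectangle.
Vertical leg: 14 × 145, A = 2 030 mm², y = 72.5 mm, Ī = 3 556 729 mm⁴.
Horizontal leg (remainder): 81 × 14, A = 1 134 mm², y = 7 mm, Ī = 18 522 mm⁴.
Centroid: ȳ = ΣA·y / ΣA = 49.024 mm.
Transfer each piece to the centroidal x-axis using Ī + A·d² with d = y − 49.024:
  vertical leg: d = 23.476 mm → contributes +4 675 476 mm⁴
  horizontal leg (remainder): d = -42.024 mm → contributes +2 021 217 mm⁴
Total I = 6 696 693 mm⁴.

Ix ≈ 6.70 × 10⁶ mm⁴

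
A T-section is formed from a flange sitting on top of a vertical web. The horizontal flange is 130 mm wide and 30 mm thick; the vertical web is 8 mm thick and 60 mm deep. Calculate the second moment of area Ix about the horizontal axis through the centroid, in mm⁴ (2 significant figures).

Decompose the section into non-overlapping parts with the origin at the bottom-left of its bounding rectangle.
Flange: 130 × 30, A = 3 900 mm², y = 75 mm, Ī = 292 500 mm⁴.
Web: 8 × 60, A = 480 mm², y = 30 mm, Ī = 144 000 mm⁴.
Centroid: ȳ = ΣA·y / ΣA = 70.07 mm.
Transfer each piece to the horizontal axis through the centroid using Ī + A·d² with d = y − 70.07:
  flange: d = 4.932 mm → contributes +387 347 mm⁴
  web: d = -40.07 mm → contributes +914 632 mm⁴
Total I = 1 301 979 mm⁴.

Ix ≈ 1.3 × 10⁶ mm⁴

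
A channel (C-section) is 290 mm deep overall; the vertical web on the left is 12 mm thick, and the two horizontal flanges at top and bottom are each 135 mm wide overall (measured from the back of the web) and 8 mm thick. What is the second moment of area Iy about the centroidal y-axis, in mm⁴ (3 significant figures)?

Split into non-overlapping primitives; take the origin at the lower-left of the bounding box.
Web: 12 × 290, A = 3 480 mm², x = 6 mm, Ī = 41 760 mm⁴.
Top flange (beyond web): 123 × 8, A = 984 mm², x = 73.5 mm, Ī = 1 240 578 mm⁴.
Bottom flange (beyond web): 123 × 8, A = 984 mm², x = 73.5 mm, Ī = 1 240 578 mm⁴.
Centroid: x̄ = ΣA·x / ΣA = 30.383 mm.
Transfer each piece to the centroidal y-axis using Ī + A·d² with d = x − 30.383:
  web: d = -24.383 mm → contributes +2 110 771 mm⁴
  top flange (beyond web): d = 43.117 mm → contributes +3 069 886 mm⁴
  bottom flange (beyond web): d = 43.117 mm → contributes +3 069 886 mm⁴
Total I = 8 250 544 mm⁴.

Iy ≈ 8.25 × 10⁶ mm⁴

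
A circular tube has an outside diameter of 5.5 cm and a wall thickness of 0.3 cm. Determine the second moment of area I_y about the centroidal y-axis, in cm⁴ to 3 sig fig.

Treat the section as a set of non-overlapping primitives; coordinates are from the bounding-box lower-left.
Outer circle: ⌀5.5, A = 23.758 cm², x = 2.75 cm, Ī = 44.918 cm⁴.
Bore (subtracted): ⌀4.9, A = 18.857 cm², x = 2.75 cm, Ī = 28.298 cm⁴.
By symmetry the centroid is at mid-width, x̄ = 2.75 cm.
All pieces are centred on the centroidal y-axis, so I = ΣĪ (holes subtracted) = 16.62 cm⁴.

I_y ≈ 16.6 cm⁴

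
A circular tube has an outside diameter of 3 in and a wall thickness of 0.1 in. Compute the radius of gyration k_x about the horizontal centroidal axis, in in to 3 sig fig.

k_x ≈ 1.03 in

Split into non-overlapping primitives; take the origin at the lower-left of the bounding box.
Outer circle: ⌀3, A = 7.0686 in², y = 1.5 in, Ī = 3.9761 in⁴.
Bore (subtracted): ⌀2.8, A = 6.1575 in², y = 1.5 in, Ī = 3.0172 in⁴.
By symmetry the centroid is at mid-height, ȳ = 1.5 in.
All pieces are centred on the horizontal centroidal axis, so I = ΣĪ (holes subtracted) = 0.95889 in⁴.
Radius of gyration: k = √(I/A) = √(0.95889 / 0.91106) = 1.0259 in.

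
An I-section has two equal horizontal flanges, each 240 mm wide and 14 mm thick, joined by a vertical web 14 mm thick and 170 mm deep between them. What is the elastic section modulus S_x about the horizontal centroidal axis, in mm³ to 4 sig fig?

Split into non-overlapping primitives; take the origin at the lower-left of the bounding box.
Bottom flange: 240 × 14, A = 3 360 mm², y = 7 mm, Ī = 54 880 mm⁴.
Web: 14 × 170, A = 2 380 mm², y = 99 mm, Ī = 5 731 833 mm⁴.
Top flange: 240 × 14, A = 3 360 mm², y = 191 mm, Ī = 54 880 mm⁴.
By symmetry the centroid is at mid-height, ȳ = 99 mm.
Transfer each piece to the horizontal centroidal axis using Ī + A·d² with d = y − 99:
  bottom flange: d = -92 mm → contributes +28 493 920 mm⁴
  web: d = 0 mm → contributes +5 731 833 mm⁴
  top flange: d = 92 mm → contributes +28 493 920 mm⁴
Total I = 62 719 673 mm⁴.
Extreme fibre distance c = 99 mm; S = I/c = 633 532 mm³.

S_x ≈ 6.335 × 10⁵ mm³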